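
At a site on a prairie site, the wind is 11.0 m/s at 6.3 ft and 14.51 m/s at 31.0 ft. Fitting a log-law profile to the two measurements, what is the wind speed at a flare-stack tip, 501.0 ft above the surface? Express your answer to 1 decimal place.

20.6 m/s

Log law: V ∝ ln(z/z₀). From the pair, with r = V₁/V₂ = 0.75810,
ln z₀ = (ln z₁ − r·ln z₂)/(1 − r) = (1.8405 − 0.75810×3.4340)/0.24190 = -3.1531 → z₀ = 0.04272 ft
V₃ = V₁ · ln(z₃/z₀)/ln(z₁/z₀) = 11.0 × 9.3697/4.9937 = 20.6395 m/s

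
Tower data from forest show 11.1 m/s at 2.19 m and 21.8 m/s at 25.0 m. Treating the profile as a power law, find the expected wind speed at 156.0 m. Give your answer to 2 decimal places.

36.21 m/s

First find α: α = ln(V₂/V₁)/ln(z₂/z₁) = ln(21.8/11.1)/ln(25.0/2.19) = 0.67496/2.43497 = 0.2772
Extrapolate from 25.0 m to 156.0 m: V₃ = 21.8 × (156.0/25.0)^0.2772 = 21.8 × 1.6612 = 36.2142 m/s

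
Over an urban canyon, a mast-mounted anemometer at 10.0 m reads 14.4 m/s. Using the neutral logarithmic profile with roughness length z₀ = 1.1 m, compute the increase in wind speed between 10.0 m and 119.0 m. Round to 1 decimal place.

Log law: V₂ = V₁ · ln(z₂/z₀)/ln(z₁/z₀) = 14.4 × 4.6838/2.2073 = 30.5566 m/s
ΔV = 30.5566 − 14.4 = 16.1566 m/s

16.2 m/s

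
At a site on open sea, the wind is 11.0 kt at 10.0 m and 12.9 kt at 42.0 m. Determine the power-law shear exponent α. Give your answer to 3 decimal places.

Power law: V₂/V₁ = (z₂/z₁)^α ⇒ α = ln(V₂/V₁) / ln(z₂/z₁)
α = ln(12.9/11.0) / ln(42.0/10.0) = ln(1.1727) / ln(4.2000)
  = 0.15933 / 1.43508 = 0.11103

α ≈ 0.111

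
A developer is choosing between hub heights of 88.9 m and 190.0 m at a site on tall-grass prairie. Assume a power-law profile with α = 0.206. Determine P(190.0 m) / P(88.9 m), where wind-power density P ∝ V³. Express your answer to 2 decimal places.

Speed ratio: V_B/V_A = (z_B/z_A)^α = (190.0/88.9)^0.206 = (2.1372)^0.206 = 1.16936
Power-density ratio: P_B/P_A = (V_B/V_A)³ = (1.16936)³ = 1.59900

1.60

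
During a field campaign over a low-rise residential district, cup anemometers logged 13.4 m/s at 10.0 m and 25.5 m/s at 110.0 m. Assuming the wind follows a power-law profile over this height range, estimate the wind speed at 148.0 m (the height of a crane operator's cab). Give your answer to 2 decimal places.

First find α: α = ln(V₂/V₁)/ln(z₂/z₁) = ln(25.5/13.4)/ln(110.0/10.0) = 0.64342/2.39790 = 0.2683
Extrapolate from 110.0 m to 148.0 m: V₃ = 25.5 × (148.0/110.0)^0.2683 = 25.5 × 1.0829 = 27.6134 m/s

27.61 m/s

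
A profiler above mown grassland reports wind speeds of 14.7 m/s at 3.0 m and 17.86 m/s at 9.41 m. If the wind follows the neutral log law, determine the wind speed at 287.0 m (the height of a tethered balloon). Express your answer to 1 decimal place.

27.3 m/s

Log law: V ∝ ln(z/z₀). From the pair, with r = V₁/V₂ = 0.82307,
ln z₀ = (ln z₁ − r·ln z₂)/(1 − r) = (1.0986 − 0.82307×2.2418)/0.17693 = -4.2193 → z₀ = 0.01471 m
V₃ = V₁ · ln(z₃/z₀)/ln(z₁/z₀) = 14.7 × 9.8787/5.3179 = 27.3075 m/s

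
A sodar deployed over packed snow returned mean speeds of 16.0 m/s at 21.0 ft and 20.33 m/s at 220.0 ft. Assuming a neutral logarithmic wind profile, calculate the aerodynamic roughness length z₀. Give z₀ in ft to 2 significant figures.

z₀ ≈ 0.0036 ft

Log law: V(z) ∝ ln(z/z₀). With r = V₁/V₂ = 16.0/20.33 = 0.78701,
r · ln(z₂/z₀) = ln(z₁/z₀) ⇒ ln z₀ = (ln z₁ − r·ln z₂)/(1 − r)
ln z₀ = (3.04452 − 0.78701×5.39363) / 0.21299 = -5.6358
z₀ = exp(-5.6358) = 0.003568 ft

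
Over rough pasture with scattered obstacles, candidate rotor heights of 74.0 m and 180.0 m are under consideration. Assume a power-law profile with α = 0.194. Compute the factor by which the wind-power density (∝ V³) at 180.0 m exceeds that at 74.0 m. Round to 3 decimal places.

1.678

Speed ratio: V_B/V_A = (z_B/z_A)^α = (180.0/74.0)^0.194 = (2.4324)^0.194 = 1.18821
Power-density ratio: P_B/P_A = (V_B/V_A)³ = (1.18821)³ = 1.67755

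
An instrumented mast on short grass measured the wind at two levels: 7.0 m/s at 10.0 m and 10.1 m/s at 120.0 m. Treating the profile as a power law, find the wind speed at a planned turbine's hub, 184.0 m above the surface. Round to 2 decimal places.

First find α: α = ln(V₂/V₁)/ln(z₂/z₁) = ln(10.1/7.0)/ln(120.0/10.0) = 0.36663/2.48491 = 0.1475
Extrapolate from 120.0 m to 184.0 m: V₃ = 10.1 × (184.0/120.0)^0.1475 = 10.1 × 1.0651 = 10.7575 m/s

10.76 m/s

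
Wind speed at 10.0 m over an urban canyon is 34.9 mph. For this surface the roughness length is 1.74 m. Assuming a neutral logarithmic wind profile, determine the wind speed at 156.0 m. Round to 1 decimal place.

Log law: V(z) ∝ ln(z/z₀), so V₂/V₁ = ln(z₂/z₀) / ln(z₁/z₀).
ln(156.0/1.74) = 4.4960, ln(10.0/1.74) = 1.7487
V₂ = 34.9 × 4.4960/1.7487 = 34.9 × 2.5710 = 89.7292 mph

89.7 mph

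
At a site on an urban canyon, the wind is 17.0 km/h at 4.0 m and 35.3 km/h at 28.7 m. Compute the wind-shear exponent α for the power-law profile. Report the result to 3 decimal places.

α ≈ 0.371

Power law: V₂/V₁ = (z₂/z₁)^α ⇒ α = ln(V₂/V₁) / ln(z₂/z₁)
α = ln(35.3/17.0) / ln(28.7/4.0) = ln(2.0765) / ln(7.1750)
  = 0.73067 / 1.97060 = 0.37078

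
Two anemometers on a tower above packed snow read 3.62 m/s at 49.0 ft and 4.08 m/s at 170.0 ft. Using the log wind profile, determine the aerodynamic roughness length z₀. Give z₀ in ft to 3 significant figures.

Log law: V(z) ∝ ln(z/z₀). With r = V₁/V₂ = 3.62/4.08 = 0.88725,
r · ln(z₂/z₀) = ln(z₁/z₀) ⇒ ln z₀ = (ln z₁ − r·ln z₂)/(1 − r)
ln z₀ = (3.89182 − 0.88725×5.13580) / 0.11275 = -5.8977
z₀ = exp(-5.8977) = 0.002746 ft

z₀ ≈ 0.00275 ft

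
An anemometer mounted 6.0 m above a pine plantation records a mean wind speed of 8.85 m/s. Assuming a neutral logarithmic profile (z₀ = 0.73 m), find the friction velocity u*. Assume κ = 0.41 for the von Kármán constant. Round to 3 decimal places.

u* ≈ 1.723 m/s

Log law: V(z) = (u*/κ) · ln(z/z₀) ⇒ u* = κ · V / ln(z/z₀)
u* = 0.41 × 8.85 / ln(6.0/0.73) = 0.41 × 8.85 / 2.1065
   = 3.6285 / 2.1065 = 1.7225 m/s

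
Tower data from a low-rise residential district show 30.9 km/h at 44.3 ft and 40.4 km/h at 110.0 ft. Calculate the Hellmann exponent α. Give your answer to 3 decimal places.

α ≈ 0.295

Power law: V₂/V₁ = (z₂/z₁)^α ⇒ α = ln(V₂/V₁) / ln(z₂/z₁)
α = ln(40.4/30.9) / ln(110.0/44.3) = ln(1.3074) / ln(2.4831)
  = 0.26807 / 0.90950 = 0.29475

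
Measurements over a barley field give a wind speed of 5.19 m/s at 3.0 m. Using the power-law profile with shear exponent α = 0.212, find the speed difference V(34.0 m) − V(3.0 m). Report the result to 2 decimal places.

3.49 m/s

Power law: V₂ = V₁ · (z₂/z₁)^α = 5.19 × (11.3333)^0.212 = 8.6834 m/s
ΔV = 8.6834 − 5.19 = 3.4934 m/s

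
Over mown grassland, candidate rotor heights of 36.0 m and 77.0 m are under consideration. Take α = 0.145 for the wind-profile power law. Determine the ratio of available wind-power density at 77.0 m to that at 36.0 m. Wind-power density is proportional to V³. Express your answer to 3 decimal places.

1.392

Speed ratio: V_B/V_A = (z_B/z_A)^α = (77.0/36.0)^0.145 = (2.1389)^0.145 = 1.11655
Power-density ratio: P_B/P_A = (V_B/V_A)³ = (1.11655)³ = 1.39198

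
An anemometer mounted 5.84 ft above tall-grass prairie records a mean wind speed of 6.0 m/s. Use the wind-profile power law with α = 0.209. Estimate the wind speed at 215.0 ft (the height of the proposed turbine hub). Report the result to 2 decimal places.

Power-law profile: V₂ = V₁ · (z₂/z₁)^α
V₂ = 6.0 × (215.0/5.84)^0.209 = 6.0 × (36.8151)^0.209
    = 6.0 × 2.1247 = 12.7483 m/s

12.75 m/s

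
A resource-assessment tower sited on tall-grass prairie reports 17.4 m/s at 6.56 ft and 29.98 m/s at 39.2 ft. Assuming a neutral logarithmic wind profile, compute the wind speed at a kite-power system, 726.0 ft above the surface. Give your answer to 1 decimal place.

Log law: V ∝ ln(z/z₀). From the pair, with r = V₁/V₂ = 0.58039,
ln z₀ = (ln z₁ − r·ln z₂)/(1 − r) = (1.8810 − 0.58039×3.6687)/0.41961 = -0.5916 → z₀ = 0.5534 ft
V₃ = V₁ · ln(z₃/z₀)/ln(z₁/z₀) = 17.4 × 7.1792/2.4726 = 50.5202 m/s

50.5 m/s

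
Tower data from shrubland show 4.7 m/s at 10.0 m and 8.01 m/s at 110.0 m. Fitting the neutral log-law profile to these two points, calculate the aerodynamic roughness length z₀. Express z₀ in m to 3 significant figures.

z₀ ≈ 0.332 m

Log law: V(z) ∝ ln(z/z₀). With r = V₁/V₂ = 4.7/8.01 = 0.58677,
r · ln(z₂/z₀) = ln(z₁/z₀) ⇒ ln z₀ = (ln z₁ − r·ln z₂)/(1 − r)
ln z₀ = (2.30259 − 0.58677×4.70048) / 0.41323 = -1.1023
z₀ = exp(-1.1023) = 0.3321 m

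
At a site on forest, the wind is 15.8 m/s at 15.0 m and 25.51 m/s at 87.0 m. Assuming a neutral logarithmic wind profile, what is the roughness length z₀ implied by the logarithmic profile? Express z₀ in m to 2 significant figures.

z₀ ≈ 0.86 m

Log law: V(z) ∝ ln(z/z₀). With r = V₁/V₂ = 15.8/25.51 = 0.61936,
r · ln(z₂/z₀) = ln(z₁/z₀) ⇒ ln z₀ = (ln z₁ − r·ln z₂)/(1 − r)
ln z₀ = (2.70805 − 0.61936×4.46591) / 0.38064 = -0.1523
z₀ = exp(-0.1523) = 0.8587 m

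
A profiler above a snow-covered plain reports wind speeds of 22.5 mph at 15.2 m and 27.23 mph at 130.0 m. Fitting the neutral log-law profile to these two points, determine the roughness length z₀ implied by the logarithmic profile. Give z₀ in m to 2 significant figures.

Log law: V(z) ∝ ln(z/z₀). With r = V₁/V₂ = 22.5/27.23 = 0.82629,
r · ln(z₂/z₀) = ln(z₁/z₀) ⇒ ln z₀ = (ln z₁ − r·ln z₂)/(1 − r)
ln z₀ = (2.72130 − 0.82629×4.86753) / 0.17371 = -7.4881
z₀ = exp(-7.4881) = 0.0005597 m

z₀ ≈ 0.00056 m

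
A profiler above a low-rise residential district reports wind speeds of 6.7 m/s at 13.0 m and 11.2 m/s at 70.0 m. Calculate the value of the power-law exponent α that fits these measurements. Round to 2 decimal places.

Power law: V₂/V₁ = (z₂/z₁)^α ⇒ α = ln(V₂/V₁) / ln(z₂/z₁)
α = ln(11.2/6.7) / ln(70.0/13.0) = ln(1.6716) / ln(5.3846)
  = 0.51381 / 1.68355 = 0.30519

α ≈ 0.31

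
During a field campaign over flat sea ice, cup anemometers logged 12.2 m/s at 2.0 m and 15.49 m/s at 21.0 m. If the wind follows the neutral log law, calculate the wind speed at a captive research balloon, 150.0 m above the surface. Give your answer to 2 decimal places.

Log law: V ∝ ln(z/z₀). From the pair, with r = V₁/V₂ = 0.78760,
ln z₀ = (ln z₁ − r·ln z₂)/(1 − r) = (0.6931 − 0.78760×3.0445)/0.21240 = -8.0262 → z₀ = 0.0003268 m
V₃ = V₁ · ln(z₃/z₀)/ln(z₁/z₀) = 12.2 × 13.0369/8.7194 = 18.2409 m/s

18.24 m/s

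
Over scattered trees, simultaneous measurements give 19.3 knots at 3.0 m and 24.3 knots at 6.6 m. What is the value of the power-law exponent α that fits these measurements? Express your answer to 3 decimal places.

Power law: V₂/V₁ = (z₂/z₁)^α ⇒ α = ln(V₂/V₁) / ln(z₂/z₁)
α = ln(24.3/19.3) / ln(6.6/3.0) = ln(1.2591) / ln(2.2000)
  = 0.23037 / 0.78846 = 0.29218

α ≈ 0.292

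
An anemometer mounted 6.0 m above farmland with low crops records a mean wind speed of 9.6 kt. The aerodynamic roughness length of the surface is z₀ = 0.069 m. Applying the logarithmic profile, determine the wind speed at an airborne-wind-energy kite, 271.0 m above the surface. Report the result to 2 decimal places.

17.79 kt

Log law: V(z) ∝ ln(z/z₀), so V₂/V₁ = ln(z₂/z₀) / ln(z₁/z₀).
ln(271.0/0.069) = 8.2758, ln(6.0/0.069) = 4.4654
V₂ = 9.6 × 8.2758/4.4654 = 9.6 × 1.8533 = 17.7917 kt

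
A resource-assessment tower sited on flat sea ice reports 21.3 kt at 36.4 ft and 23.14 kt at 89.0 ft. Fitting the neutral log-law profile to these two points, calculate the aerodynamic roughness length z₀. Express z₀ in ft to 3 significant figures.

Log law: V(z) ∝ ln(z/z₀). With r = V₁/V₂ = 21.3/23.14 = 0.92048,
r · ln(z₂/z₀) = ln(z₁/z₀) ⇒ ln z₀ = (ln z₁ − r·ln z₂)/(1 − r)
ln z₀ = (3.59457 − 0.92048×4.48864) / 0.07952 = -6.7552
z₀ = exp(-6.7552) = 0.001165 ft

z₀ ≈ 0.00116 ft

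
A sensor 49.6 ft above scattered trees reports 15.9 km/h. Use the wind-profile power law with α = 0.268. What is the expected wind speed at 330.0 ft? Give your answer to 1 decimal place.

Power-law profile: V₂ = V₁ · (z₂/z₁)^α
V₂ = 15.9 × (330.0/49.6)^0.268 = 15.9 × (6.6532)^0.268
    = 15.9 × 1.6618 = 26.4222 km/h

26.4 km/h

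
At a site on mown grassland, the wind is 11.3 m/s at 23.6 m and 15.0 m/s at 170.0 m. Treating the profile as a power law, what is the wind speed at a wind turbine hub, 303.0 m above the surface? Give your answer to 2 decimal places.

16.30 m/s

First find α: α = ln(V₂/V₁)/ln(z₂/z₁) = ln(15.0/11.3)/ln(170.0/23.6) = 0.28325/1.97455 = 0.1434
Extrapolate from 170.0 m to 303.0 m: V₃ = 15.0 × (303.0/170.0)^0.1434 = 15.0 × 1.0864 = 16.2966 m/s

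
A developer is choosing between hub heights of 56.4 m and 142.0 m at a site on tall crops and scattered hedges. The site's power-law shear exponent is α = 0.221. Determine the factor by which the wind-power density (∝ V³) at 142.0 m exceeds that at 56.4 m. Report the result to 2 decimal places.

Speed ratio: V_B/V_A = (z_B/z_A)^α = (142.0/56.4)^0.221 = (2.5177)^0.221 = 1.22637
Power-density ratio: P_B/P_A = (V_B/V_A)³ = (1.22637)³ = 1.84446

1.84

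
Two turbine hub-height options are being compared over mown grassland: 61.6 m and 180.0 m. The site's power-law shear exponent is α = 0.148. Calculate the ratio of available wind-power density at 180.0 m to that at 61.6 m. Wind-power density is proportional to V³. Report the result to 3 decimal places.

Speed ratio: V_B/V_A = (z_B/z_A)^α = (180.0/61.6)^0.148 = (2.9221)^0.148 = 1.17199
Power-density ratio: P_B/P_A = (V_B/V_A)³ = (1.17199)³ = 1.60978

1.610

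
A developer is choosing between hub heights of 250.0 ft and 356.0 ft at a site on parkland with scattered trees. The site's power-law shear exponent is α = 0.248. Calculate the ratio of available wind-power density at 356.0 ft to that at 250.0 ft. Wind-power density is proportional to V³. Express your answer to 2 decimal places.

Speed ratio: V_B/V_A = (z_B/z_A)^α = (356.0/250.0)^0.248 = (1.4240)^0.248 = 1.09162
Power-density ratio: P_B/P_A = (V_B/V_A)³ = (1.09162)³ = 1.30080

1.30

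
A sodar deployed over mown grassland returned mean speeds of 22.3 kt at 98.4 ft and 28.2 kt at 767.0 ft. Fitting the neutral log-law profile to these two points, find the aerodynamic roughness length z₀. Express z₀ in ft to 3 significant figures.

Log law: V(z) ∝ ln(z/z₀). With r = V₁/V₂ = 22.3/28.2 = 0.79078,
r · ln(z₂/z₀) = ln(z₁/z₀) ⇒ ln z₀ = (ln z₁ − r·ln z₂)/(1 − r)
ln z₀ = (4.58904 − 0.79078×6.64249) / 0.20922 = -3.1723
z₀ = exp(-3.1723) = 0.04191 ft

z₀ ≈ 0.0419 ft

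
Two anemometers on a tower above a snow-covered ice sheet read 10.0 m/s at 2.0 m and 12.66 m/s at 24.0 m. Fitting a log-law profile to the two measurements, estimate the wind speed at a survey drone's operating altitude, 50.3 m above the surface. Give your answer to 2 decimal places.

13.45 m/s

Log law: V ∝ ln(z/z₀). From the pair, with r = V₁/V₂ = 0.78989,
ln z₀ = (ln z₁ − r·ln z₂)/(1 − r) = (0.6931 − 0.78989×3.1781)/0.21011 = -8.6486 → z₀ = 0.0001754 m
V₃ = V₁ · ln(z₃/z₀)/ln(z₁/z₀) = 10.0 × 12.5666/9.3418 = 13.4521 m/s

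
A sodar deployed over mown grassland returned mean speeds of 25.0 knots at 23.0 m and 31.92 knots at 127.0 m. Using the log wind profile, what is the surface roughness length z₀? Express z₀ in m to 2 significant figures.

z₀ ≈ 0.048 m

Log law: V(z) ∝ ln(z/z₀). With r = V₁/V₂ = 25.0/31.92 = 0.78321,
r · ln(z₂/z₀) = ln(z₁/z₀) ⇒ ln z₀ = (ln z₁ − r·ln z₂)/(1 − r)
ln z₀ = (3.13549 − 0.78321×4.84419) / 0.21679 = -3.0375
z₀ = exp(-3.0375) = 0.04795 m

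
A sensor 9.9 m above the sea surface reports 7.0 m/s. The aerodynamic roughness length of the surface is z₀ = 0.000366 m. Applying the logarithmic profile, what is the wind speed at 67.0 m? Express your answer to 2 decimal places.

Log law: V(z) ∝ ln(z/z₀), so V₂/V₁ = ln(z₂/z₀) / ln(z₁/z₀).
ln(67.0/0.000366) = 12.1176, ln(9.9/0.000366) = 10.2054
V₂ = 7.0 × 12.1176/10.2054 = 7.0 × 1.1874 = 8.3116 m/s

8.31 m/s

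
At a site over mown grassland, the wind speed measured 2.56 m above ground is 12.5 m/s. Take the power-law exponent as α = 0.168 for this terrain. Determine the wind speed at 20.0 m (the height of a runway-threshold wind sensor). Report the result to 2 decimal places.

17.66 m/s

Power-law profile: V₂ = V₁ · (z₂/z₁)^α
V₂ = 12.5 × (20.0/2.56)^0.168 = 12.5 × (7.8125)^0.168
    = 12.5 × 1.4125 = 17.6563 m/s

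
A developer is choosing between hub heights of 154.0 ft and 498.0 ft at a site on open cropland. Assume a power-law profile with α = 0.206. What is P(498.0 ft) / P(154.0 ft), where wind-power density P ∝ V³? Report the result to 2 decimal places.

2.07

Speed ratio: V_B/V_A = (z_B/z_A)^α = (498.0/154.0)^0.206 = (3.2338)^0.206 = 1.27350
Power-density ratio: P_B/P_A = (V_B/V_A)³ = (1.27350)³ = 2.06538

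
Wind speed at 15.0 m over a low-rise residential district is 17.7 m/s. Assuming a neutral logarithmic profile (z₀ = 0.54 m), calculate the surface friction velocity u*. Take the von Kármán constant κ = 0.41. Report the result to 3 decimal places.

Log law: V(z) = (u*/κ) · ln(z/z₀) ⇒ u* = κ · V / ln(z/z₀)
u* = 0.41 × 17.7 / ln(15.0/0.54) = 0.41 × 17.7 / 3.3242
   = 7.2570 / 3.3242 = 2.1831 m/s

u* ≈ 2.183 m/s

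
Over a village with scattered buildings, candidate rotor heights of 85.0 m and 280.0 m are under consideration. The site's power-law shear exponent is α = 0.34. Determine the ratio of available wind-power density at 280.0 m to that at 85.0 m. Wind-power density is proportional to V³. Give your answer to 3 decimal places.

3.374

Speed ratio: V_B/V_A = (z_B/z_A)^α = (280.0/85.0)^0.34 = (3.2941)^0.34 = 1.49979
Power-density ratio: P_B/P_A = (V_B/V_A)³ = (1.49979)³ = 3.37360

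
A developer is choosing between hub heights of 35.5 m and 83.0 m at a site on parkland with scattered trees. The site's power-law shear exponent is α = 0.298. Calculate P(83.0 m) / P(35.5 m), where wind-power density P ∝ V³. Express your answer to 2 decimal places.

2.14

Speed ratio: V_B/V_A = (z_B/z_A)^α = (83.0/35.5)^0.298 = (2.3380)^0.298 = 1.28800
Power-density ratio: P_B/P_A = (V_B/V_A)³ = (1.28800)³ = 2.13674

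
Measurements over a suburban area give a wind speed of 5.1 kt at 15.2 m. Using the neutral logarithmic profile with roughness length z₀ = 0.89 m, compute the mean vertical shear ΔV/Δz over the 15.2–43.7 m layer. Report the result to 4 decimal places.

0.0666 kt/m

Log law: V₂ = V₁ · ln(z₂/z₀)/ln(z₁/z₀) = 5.1 × 3.8939/2.8378 = 6.9979 kt
ΔV/Δz = (6.9979 − 5.1)/(43.7 − 15.2) = 1.8979/28.5000 = 0.06659 kt/m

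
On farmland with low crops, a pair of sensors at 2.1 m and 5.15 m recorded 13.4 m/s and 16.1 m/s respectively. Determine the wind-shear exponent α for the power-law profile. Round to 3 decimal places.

Power law: V₂/V₁ = (z₂/z₁)^α ⇒ α = ln(V₂/V₁) / ln(z₂/z₁)
α = ln(16.1/13.4) / ln(5.15/2.1) = ln(1.2015) / ln(2.4524)
  = 0.18356 / 0.89706 = 0.20463

α ≈ 0.205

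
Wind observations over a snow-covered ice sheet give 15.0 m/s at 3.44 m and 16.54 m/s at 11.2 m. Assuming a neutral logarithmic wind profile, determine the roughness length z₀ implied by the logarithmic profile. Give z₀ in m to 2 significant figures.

z₀ ≈ 0.000035 m

Log law: V(z) ∝ ln(z/z₀). With r = V₁/V₂ = 15.0/16.54 = 0.90689,
r · ln(z₂/z₀) = ln(z₁/z₀) ⇒ ln z₀ = (ln z₁ − r·ln z₂)/(1 − r)
ln z₀ = (1.23547 − 0.90689×2.41591) / 0.09311 = -10.2623
z₀ = exp(-10.2623) = 0.00003492 m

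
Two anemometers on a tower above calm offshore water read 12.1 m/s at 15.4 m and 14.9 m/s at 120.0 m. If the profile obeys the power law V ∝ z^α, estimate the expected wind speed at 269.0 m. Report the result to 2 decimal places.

First find α: α = ln(V₂/V₁)/ln(z₂/z₁) = ln(14.9/12.1)/ln(120.0/15.4) = 0.20816/2.05312 = 0.1014
Extrapolate from 120.0 m to 269.0 m: V₃ = 14.9 × (269.0/120.0)^0.1014 = 14.9 × 1.0853 = 16.1707 m/s

16.17 m/s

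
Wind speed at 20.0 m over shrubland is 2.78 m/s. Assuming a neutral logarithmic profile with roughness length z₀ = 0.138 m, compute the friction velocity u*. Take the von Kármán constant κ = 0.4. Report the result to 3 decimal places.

Log law: V(z) = (u*/κ) · ln(z/z₀) ⇒ u* = κ · V / ln(z/z₀)
u* = 0.4 × 2.78 / ln(20.0/0.138) = 0.4 × 2.78 / 4.9762
   = 1.1120 / 4.9762 = 0.2235 m/s

u* ≈ 0.223 m/s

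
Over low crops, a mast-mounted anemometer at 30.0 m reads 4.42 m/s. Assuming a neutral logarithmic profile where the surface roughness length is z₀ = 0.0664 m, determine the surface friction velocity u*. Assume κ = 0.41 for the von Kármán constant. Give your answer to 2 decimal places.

u* ≈ 0.30 m/s

Log law: V(z) = (u*/κ) · ln(z/z₀) ⇒ u* = κ · V / ln(z/z₀)
u* = 0.41 × 4.42 / ln(30.0/0.0664) = 0.41 × 4.42 / 6.1133
   = 1.8122 / 6.1133 = 0.2964 m/s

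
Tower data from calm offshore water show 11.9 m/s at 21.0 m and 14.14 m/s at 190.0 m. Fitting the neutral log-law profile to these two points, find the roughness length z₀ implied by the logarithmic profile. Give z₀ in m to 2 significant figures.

z₀ ≈ 0.00017 m

Log law: V(z) ∝ ln(z/z₀). With r = V₁/V₂ = 11.9/14.14 = 0.84158,
r · ln(z₂/z₀) = ln(z₁/z₀) ⇒ ln z₀ = (ln z₁ − r·ln z₂)/(1 − r)
ln z₀ = (3.04452 − 0.84158×5.24702) / 0.15842 = -8.6563
z₀ = exp(-8.6563) = 0.0001740 m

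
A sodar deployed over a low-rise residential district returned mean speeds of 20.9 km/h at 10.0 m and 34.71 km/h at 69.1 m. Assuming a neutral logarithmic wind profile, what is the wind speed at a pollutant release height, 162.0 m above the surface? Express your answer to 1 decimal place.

40.8 km/h

Log law: V ∝ ln(z/z₀). From the pair, with r = V₁/V₂ = 0.60213,
ln z₀ = (ln z₁ − r·ln z₂)/(1 − r) = (2.3026 − 0.60213×4.2356)/0.39787 = -0.6228 → z₀ = 0.5365 m
V₃ = V₁ · ln(z₃/z₀)/ln(z₁/z₀) = 20.9 × 5.7104/2.9253 = 40.7974 km/h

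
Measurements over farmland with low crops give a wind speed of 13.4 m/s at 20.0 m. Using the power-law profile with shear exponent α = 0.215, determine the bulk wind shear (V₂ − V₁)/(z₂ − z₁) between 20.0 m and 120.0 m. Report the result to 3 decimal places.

0.063 m/s/m

Power law: V₂ = V₁ · (z₂/z₁)^α = 13.4 × (6.0000)^0.215 = 19.6973 m/s
ΔV/Δz = (19.6973 − 13.4)/(120.0 − 20.0) = 6.2973/100.0000 = 0.06297 m/s/m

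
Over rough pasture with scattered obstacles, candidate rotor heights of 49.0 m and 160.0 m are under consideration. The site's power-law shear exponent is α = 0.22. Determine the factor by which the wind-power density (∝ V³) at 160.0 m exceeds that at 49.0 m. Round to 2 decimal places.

Speed ratio: V_B/V_A = (z_B/z_A)^α = (160.0/49.0)^0.22 = (3.2653)^0.22 = 1.29737
Power-density ratio: P_B/P_A = (V_B/V_A)³ = (1.29737)³ = 2.18368

2.18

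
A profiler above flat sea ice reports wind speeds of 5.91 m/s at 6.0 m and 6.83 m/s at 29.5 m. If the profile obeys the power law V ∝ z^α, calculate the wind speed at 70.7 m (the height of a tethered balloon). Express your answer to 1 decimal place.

7.4 m/s

First find α: α = ln(V₂/V₁)/ln(z₂/z₁) = ln(6.83/5.91)/ln(29.5/6.0) = 0.14468/1.59263 = 0.0908
Extrapolate from 29.5 m to 70.7 m: V₃ = 6.83 × (70.7/29.5)^0.0908 = 6.83 × 1.0826 = 7.3944 m/s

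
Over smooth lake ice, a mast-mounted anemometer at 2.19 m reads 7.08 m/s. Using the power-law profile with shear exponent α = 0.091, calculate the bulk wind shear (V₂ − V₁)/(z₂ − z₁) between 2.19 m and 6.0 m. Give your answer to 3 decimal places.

0.178 m/s/m

Power law: V₂ = V₁ · (z₂/z₁)^α = 7.08 × (2.7397)^0.091 = 7.7601 m/s
ΔV/Δz = (7.7601 − 7.08)/(6.0 − 2.19) = 0.6801/3.8100 = 0.17849 m/s/m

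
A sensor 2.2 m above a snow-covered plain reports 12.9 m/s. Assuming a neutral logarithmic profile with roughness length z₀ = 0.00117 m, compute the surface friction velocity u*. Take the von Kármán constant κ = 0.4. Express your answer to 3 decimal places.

u* ≈ 0.684 m/s

Log law: V(z) = (u*/κ) · ln(z/z₀) ⇒ u* = κ · V / ln(z/z₀)
u* = 0.4 × 12.9 / ln(2.2/0.00117) = 0.4 × 12.9 / 7.5392
   = 5.1600 / 7.5392 = 0.6844 m/s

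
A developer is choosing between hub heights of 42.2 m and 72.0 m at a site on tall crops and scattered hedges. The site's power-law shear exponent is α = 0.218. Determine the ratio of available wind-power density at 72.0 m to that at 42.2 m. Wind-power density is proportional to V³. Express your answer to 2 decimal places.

1.42

Speed ratio: V_B/V_A = (z_B/z_A)^α = (72.0/42.2)^0.218 = (1.7062)^0.218 = 1.12352
Power-density ratio: P_B/P_A = (V_B/V_A)³ = (1.12352)³ = 1.41821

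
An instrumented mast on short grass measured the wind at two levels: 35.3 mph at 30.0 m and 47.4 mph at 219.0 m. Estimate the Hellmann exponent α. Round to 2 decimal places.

α ≈ 0.15

Power law: V₂/V₁ = (z₂/z₁)^α ⇒ α = ln(V₂/V₁) / ln(z₂/z₁)
α = ln(47.4/35.3) / ln(219.0/30.0) = ln(1.3428) / ln(7.3000)
  = 0.29474 / 1.98787 = 0.14827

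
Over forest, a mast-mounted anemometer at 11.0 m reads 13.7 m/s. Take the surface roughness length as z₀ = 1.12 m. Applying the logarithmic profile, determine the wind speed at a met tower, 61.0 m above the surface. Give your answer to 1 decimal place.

24.0 m/s

Log law: V(z) ∝ ln(z/z₀), so V₂/V₁ = ln(z₂/z₀) / ln(z₁/z₀).
ln(61.0/1.12) = 3.9975, ln(11.0/1.12) = 2.2846
V₂ = 13.7 × 3.9975/2.2846 = 13.7 × 1.7498 = 23.9723 m/s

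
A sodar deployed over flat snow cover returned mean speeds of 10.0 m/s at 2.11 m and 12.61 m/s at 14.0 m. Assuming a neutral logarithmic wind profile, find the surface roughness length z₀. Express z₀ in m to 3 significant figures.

Log law: V(z) ∝ ln(z/z₀). With r = V₁/V₂ = 10.0/12.61 = 0.79302,
r · ln(z₂/z₀) = ln(z₁/z₀) ⇒ ln z₀ = (ln z₁ − r·ln z₂)/(1 − r)
ln z₀ = (0.74669 − 0.79302×2.63906) / 0.20698 = -6.5038
z₀ = exp(-6.5038) = 0.001498 m

z₀ ≈ 0.00150 m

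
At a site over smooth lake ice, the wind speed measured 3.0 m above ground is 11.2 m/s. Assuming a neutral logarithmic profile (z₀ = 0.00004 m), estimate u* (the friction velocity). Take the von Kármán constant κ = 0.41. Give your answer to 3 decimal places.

u* ≈ 0.409 m/s

Log law: V(z) = (u*/κ) · ln(z/z₀) ⇒ u* = κ · V / ln(z/z₀)
u* = 0.41 × 11.2 / ln(3.0/0.00004) = 0.41 × 11.2 / 11.2252
   = 4.5920 / 11.2252 = 0.4091 m/s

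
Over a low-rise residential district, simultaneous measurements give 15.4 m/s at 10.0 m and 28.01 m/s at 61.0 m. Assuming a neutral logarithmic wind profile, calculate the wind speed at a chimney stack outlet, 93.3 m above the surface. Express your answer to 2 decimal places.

30.97 m/s

Log law: V ∝ ln(z/z₀). From the pair, with r = V₁/V₂ = 0.54980,
ln z₀ = (ln z₁ − r·ln z₂)/(1 − r) = (2.3026 − 0.54980×4.1109)/0.45020 = 0.0942 → z₀ = 1.099 m
V₃ = V₁ · ln(z₃/z₀)/ln(z₁/z₀) = 15.4 × 4.4416/2.2084 = 30.9733 m/s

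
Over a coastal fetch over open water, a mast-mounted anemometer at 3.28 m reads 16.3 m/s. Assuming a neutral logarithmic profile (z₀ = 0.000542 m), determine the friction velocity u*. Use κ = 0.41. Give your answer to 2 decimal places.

u* ≈ 0.77 m/s

Log law: V(z) = (u*/κ) · ln(z/z₀) ⇒ u* = κ · V / ln(z/z₀)
u* = 0.41 × 16.3 / ln(3.28/0.000542) = 0.41 × 16.3 / 8.7081
   = 6.6830 / 8.7081 = 0.7674 m/s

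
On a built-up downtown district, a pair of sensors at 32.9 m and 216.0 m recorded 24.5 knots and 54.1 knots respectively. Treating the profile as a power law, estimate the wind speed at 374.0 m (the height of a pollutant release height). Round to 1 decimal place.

First find α: α = ln(V₂/V₁)/ln(z₂/z₁) = ln(54.1/24.5)/ln(216.0/32.9) = 0.79216/1.88181 = 0.4210
Extrapolate from 216.0 m to 374.0 m: V₃ = 54.1 × (374.0/216.0)^0.4210 = 54.1 × 1.2600 = 68.1650 knots

68.2 knots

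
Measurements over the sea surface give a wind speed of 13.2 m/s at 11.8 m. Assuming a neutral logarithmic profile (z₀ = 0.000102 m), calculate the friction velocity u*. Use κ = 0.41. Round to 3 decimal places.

Log law: V(z) = (u*/κ) · ln(z/z₀) ⇒ u* = κ · V / ln(z/z₀)
u* = 0.41 × 13.2 / ln(11.8/0.000102) = 0.41 × 13.2 / 11.6586
   = 5.4120 / 11.6586 = 0.4642 m/s

u* ≈ 0.464 m/s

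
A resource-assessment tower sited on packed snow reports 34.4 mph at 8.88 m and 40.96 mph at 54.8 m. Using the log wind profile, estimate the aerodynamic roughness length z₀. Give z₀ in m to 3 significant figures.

z₀ ≈ 0.000637 m

Log law: V(z) ∝ ln(z/z₀). With r = V₁/V₂ = 34.4/40.96 = 0.83984,
r · ln(z₂/z₀) = ln(z₁/z₀) ⇒ ln z₀ = (ln z₁ − r·ln z₂)/(1 − r)
ln z₀ = (2.18380 − 0.83984×4.00369) / 0.16016 = -7.3595
z₀ = exp(-7.3595) = 0.0006365 m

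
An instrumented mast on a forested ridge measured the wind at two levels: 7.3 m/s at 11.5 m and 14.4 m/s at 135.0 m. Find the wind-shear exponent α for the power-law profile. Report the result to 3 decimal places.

Power law: V₂/V₁ = (z₂/z₁)^α ⇒ α = ln(V₂/V₁) / ln(z₂/z₁)
α = ln(14.4/7.3) / ln(135.0/11.5) = ln(1.9726) / ln(11.7391)
  = 0.67935 / 2.46293 = 0.27583

α ≈ 0.276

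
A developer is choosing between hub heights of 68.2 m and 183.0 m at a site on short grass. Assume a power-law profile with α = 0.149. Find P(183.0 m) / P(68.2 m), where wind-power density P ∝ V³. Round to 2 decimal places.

1.55

Speed ratio: V_B/V_A = (z_B/z_A)^α = (183.0/68.2)^0.149 = (2.6833)^0.149 = 1.15843
Power-density ratio: P_B/P_A = (V_B/V_A)³ = (1.15843)³ = 1.55458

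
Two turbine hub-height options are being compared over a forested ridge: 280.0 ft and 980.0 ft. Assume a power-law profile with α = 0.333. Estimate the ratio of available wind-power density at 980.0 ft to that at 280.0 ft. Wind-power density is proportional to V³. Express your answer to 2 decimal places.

3.50

Speed ratio: V_B/V_A = (z_B/z_A)^α = (980.0/280.0)^0.333 = (3.5000)^0.333 = 1.51766
Power-density ratio: P_B/P_A = (V_B/V_A)³ = (1.51766)³ = 3.49562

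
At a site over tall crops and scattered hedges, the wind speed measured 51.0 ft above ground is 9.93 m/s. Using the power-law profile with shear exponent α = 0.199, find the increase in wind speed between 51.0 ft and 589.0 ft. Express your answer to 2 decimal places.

6.23 m/s

Power law: V₂ = V₁ · (z₂/z₁)^α = 9.93 × (11.5490)^0.199 = 16.1583 m/s
ΔV = 16.1583 − 9.93 = 6.2283 m/s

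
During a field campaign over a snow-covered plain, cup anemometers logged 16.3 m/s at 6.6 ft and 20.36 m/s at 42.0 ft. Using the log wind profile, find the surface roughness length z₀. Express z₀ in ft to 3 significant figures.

Log law: V(z) ∝ ln(z/z₀). With r = V₁/V₂ = 16.3/20.36 = 0.80059,
r · ln(z₂/z₀) = ln(z₁/z₀) ⇒ ln z₀ = (ln z₁ − r·ln z₂)/(1 − r)
ln z₀ = (1.88707 − 0.80059×3.73767) / 0.19941 = -5.5427
z₀ = exp(-5.5427) = 0.003916 ft

z₀ ≈ 0.00392 ft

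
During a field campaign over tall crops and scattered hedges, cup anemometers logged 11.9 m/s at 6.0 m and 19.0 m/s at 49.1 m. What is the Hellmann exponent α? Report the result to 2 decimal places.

α ≈ 0.22

Power law: V₂/V₁ = (z₂/z₁)^α ⇒ α = ln(V₂/V₁) / ln(z₂/z₁)
α = ln(19.0/11.9) / ln(49.1/6.0) = ln(1.5966) / ln(8.1833)
  = 0.46790 / 2.10210 = 0.22259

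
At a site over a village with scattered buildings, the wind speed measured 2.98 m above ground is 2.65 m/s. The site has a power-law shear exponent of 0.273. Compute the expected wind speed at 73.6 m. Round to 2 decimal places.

Power-law profile: V₂ = V₁ · (z₂/z₁)^α
V₂ = 2.65 × (73.6/2.98)^0.273 = 2.65 × (24.6980)^0.273
    = 2.65 × 2.3999 = 6.3598 m/s

6.36 m/s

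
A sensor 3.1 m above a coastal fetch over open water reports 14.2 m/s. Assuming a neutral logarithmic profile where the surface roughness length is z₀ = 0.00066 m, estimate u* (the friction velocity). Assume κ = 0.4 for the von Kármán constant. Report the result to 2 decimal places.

Log law: V(z) = (u*/κ) · ln(z/z₀) ⇒ u* = κ · V / ln(z/z₀)
u* = 0.4 × 14.2 / ln(3.1/0.00066) = 0.4 × 14.2 / 8.4547
   = 5.6800 / 8.4547 = 0.6718 m/s

u* ≈ 0.67 m/s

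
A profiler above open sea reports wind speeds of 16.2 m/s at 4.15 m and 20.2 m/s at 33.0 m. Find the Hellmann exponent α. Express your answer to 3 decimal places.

α ≈ 0.106

Power law: V₂/V₁ = (z₂/z₁)^α ⇒ α = ln(V₂/V₁) / ln(z₂/z₁)
α = ln(20.2/16.2) / ln(33.0/4.15) = ln(1.2469) / ln(7.9518)
  = 0.22067 / 2.07340 = 0.10643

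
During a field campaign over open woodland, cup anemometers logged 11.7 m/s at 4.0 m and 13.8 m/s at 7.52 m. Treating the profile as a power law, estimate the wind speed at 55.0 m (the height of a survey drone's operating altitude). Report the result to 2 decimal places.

First find α: α = ln(V₂/V₁)/ln(z₂/z₁) = ln(13.8/11.7)/ln(7.52/4.0) = 0.16508/0.63127 = 0.2615
Extrapolate from 7.52 m to 55.0 m: V₃ = 13.8 × (55.0/7.52)^0.2615 = 13.8 × 1.6826 = 23.2197 m/s

23.22 m/s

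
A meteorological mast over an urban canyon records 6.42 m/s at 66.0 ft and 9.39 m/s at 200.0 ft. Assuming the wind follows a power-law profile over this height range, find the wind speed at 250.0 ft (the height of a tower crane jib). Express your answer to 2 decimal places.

10.14 m/s

First find α: α = ln(V₂/V₁)/ln(z₂/z₁) = ln(9.39/6.42)/ln(200.0/66.0) = 0.38023/1.10866 = 0.3430
Extrapolate from 200.0 ft to 250.0 ft: V₃ = 9.39 × (250.0/200.0)^0.3430 = 9.39 × 1.0795 = 10.1368 m/s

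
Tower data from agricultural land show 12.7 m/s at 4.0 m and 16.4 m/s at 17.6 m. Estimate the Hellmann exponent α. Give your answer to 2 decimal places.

α ≈ 0.17

Power law: V₂/V₁ = (z₂/z₁)^α ⇒ α = ln(V₂/V₁) / ln(z₂/z₁)
α = ln(16.4/12.7) / ln(17.6/4.0) = ln(1.2913) / ln(4.4000)
  = 0.25568 / 1.48160 = 0.17257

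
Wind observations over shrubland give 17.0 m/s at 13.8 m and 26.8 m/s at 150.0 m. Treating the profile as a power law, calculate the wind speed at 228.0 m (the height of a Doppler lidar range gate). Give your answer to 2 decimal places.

29.03 m/s

First find α: α = ln(V₂/V₁)/ln(z₂/z₁) = ln(26.8/17.0)/ln(150.0/13.8) = 0.45519/2.38597 = 0.1908
Extrapolate from 150.0 m to 228.0 m: V₃ = 26.8 × (228.0/150.0)^0.1908 = 26.8 × 1.0832 = 29.0286 m/s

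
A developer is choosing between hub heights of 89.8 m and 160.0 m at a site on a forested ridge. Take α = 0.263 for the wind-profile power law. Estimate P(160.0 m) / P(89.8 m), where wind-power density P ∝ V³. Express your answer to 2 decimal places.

1.58

Speed ratio: V_B/V_A = (z_B/z_A)^α = (160.0/89.8)^0.263 = (1.7817)^0.263 = 1.16405
Power-density ratio: P_B/P_A = (V_B/V_A)³ = (1.16405)³ = 1.57730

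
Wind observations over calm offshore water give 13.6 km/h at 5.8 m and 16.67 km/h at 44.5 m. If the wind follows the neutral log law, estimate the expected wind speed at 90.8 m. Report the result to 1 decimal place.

Log law: V ∝ ln(z/z₀). From the pair, with r = V₁/V₂ = 0.81584,
ln z₀ = (ln z₁ − r·ln z₂)/(1 − r) = (1.7579 − 0.81584×3.7955)/0.18416 = -7.2688 → z₀ = 0.0006970 m
V₃ = V₁ · ln(z₃/z₀)/ln(z₁/z₀) = 13.6 × 11.7774/9.0266 = 17.7445 km/h

17.7 km/h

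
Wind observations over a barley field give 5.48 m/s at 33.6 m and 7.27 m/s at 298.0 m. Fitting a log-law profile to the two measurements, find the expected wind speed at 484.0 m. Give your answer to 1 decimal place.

7.7 m/s

Log law: V ∝ ln(z/z₀). From the pair, with r = V₁/V₂ = 0.75378,
ln z₀ = (ln z₁ − r·ln z₂)/(1 − r) = (3.5145 − 0.75378×5.6971)/0.24622 = -3.1673 → z₀ = 0.04212 m
V₃ = V₁ · ln(z₃/z₀)/ln(z₁/z₀) = 5.48 × 9.3494/6.6818 = 7.6678 m/s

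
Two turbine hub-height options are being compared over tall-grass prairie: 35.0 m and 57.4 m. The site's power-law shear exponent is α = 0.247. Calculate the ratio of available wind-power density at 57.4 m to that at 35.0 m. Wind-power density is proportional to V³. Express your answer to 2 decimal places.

Speed ratio: V_B/V_A = (z_B/z_A)^α = (57.4/35.0)^0.247 = (1.6400)^0.247 = 1.12997
Power-density ratio: P_B/P_A = (V_B/V_A)³ = (1.12997)³ = 1.44278

1.44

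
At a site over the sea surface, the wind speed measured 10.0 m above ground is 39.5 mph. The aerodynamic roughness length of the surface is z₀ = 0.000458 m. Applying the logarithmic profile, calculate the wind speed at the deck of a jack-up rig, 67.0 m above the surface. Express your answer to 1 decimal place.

Log law: V(z) ∝ ln(z/z₀), so V₂/V₁ = ln(z₂/z₀) / ln(z₁/z₀).
ln(67.0/0.000458) = 11.8933, ln(10.0/0.000458) = 9.9912
V₂ = 39.5 × 11.8933/9.9912 = 39.5 × 1.1904 = 47.0199 mph

47.0 mph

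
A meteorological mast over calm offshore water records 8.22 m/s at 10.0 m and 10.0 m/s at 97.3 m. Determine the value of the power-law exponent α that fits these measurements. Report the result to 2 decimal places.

Power law: V₂/V₁ = (z₂/z₁)^α ⇒ α = ln(V₂/V₁) / ln(z₂/z₁)
α = ln(10.0/8.22) / ln(97.3/10.0) = ln(1.2165) / ln(9.7300)
  = 0.19601 / 2.27521 = 0.08615

α ≈ 0.09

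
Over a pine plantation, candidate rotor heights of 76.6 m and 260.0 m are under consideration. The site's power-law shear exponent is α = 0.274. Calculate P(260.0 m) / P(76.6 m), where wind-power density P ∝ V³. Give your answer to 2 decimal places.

2.73

Speed ratio: V_B/V_A = (z_B/z_A)^α = (260.0/76.6)^0.274 = (3.3943)^0.274 = 1.39773
Power-density ratio: P_B/P_A = (V_B/V_A)³ = (1.39773)³ = 2.73069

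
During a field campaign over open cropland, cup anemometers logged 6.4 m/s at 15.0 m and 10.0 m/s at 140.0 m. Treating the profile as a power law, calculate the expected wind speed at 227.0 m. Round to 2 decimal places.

11.01 m/s

First find α: α = ln(V₂/V₁)/ln(z₂/z₁) = ln(10.0/6.4)/ln(140.0/15.0) = 0.44629/2.23359 = 0.1998
Extrapolate from 140.0 m to 227.0 m: V₃ = 10.0 × (227.0/140.0)^0.1998 = 10.0 × 1.1014 = 11.0138 m/s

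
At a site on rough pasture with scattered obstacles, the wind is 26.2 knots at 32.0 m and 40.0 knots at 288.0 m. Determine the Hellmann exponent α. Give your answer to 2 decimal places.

Power law: V₂/V₁ = (z₂/z₁)^α ⇒ α = ln(V₂/V₁) / ln(z₂/z₁)
α = ln(40.0/26.2) / ln(288.0/32.0) = ln(1.5267) / ln(9.0000)
  = 0.42312 / 2.19722 = 0.19257

α ≈ 0.19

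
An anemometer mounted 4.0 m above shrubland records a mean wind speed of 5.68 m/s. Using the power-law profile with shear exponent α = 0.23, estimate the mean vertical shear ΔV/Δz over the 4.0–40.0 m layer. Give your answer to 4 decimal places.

0.1102 m/s/m

Power law: V₂ = V₁ · (z₂/z₁)^α = 5.68 × (10.0000)^0.23 = 9.6460 m/s
ΔV/Δz = (9.6460 − 5.68)/(40.0 − 4.0) = 3.9660/36.0000 = 0.11017 m/s/m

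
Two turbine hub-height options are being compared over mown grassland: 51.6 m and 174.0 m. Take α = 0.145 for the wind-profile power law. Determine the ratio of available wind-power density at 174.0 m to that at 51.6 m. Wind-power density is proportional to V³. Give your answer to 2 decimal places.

1.70

Speed ratio: V_B/V_A = (z_B/z_A)^α = (174.0/51.6)^0.145 = (3.3721)^0.145 = 1.19274
Power-density ratio: P_B/P_A = (V_B/V_A)³ = (1.19274)³ = 1.69682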